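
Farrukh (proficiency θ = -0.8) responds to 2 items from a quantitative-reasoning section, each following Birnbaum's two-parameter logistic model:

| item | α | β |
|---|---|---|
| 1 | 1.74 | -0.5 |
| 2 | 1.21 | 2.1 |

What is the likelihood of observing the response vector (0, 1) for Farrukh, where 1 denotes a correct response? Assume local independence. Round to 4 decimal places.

P(θ) = 1 / (1 + exp(−α(θ − β)))
P_1 = 1/(1+e^{0.5220}) = 0.3724
P_2 = 1/(1+e^{3.5090}) = 0.0291
L = (1−P_1) × P_2 = 0.6276 × 0.0291 = 0.01824

0.0182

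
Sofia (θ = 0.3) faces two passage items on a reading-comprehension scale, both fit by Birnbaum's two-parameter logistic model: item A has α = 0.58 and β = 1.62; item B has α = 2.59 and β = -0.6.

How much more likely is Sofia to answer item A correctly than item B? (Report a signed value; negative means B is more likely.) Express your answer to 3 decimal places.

-0.594

P(θ) = 1 / (1 + exp(−α(θ − β)))
P_A = 0.3174
P_B = 0.9114
P_A − P_B = -0.5940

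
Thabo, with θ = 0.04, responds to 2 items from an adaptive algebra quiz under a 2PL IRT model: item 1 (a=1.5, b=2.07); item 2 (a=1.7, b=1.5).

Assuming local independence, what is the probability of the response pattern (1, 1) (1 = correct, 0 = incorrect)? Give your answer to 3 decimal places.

P(θ) = 1 / (1 + exp(−a(θ − b)))
P_1 = 1/(1+e^{3.0450}) = 0.0454
P_2 = 1/(1+e^{2.4820}) = 0.0771
L = P_1 × P_2 = 0.0454 × 0.0771 = 0.00350

0.004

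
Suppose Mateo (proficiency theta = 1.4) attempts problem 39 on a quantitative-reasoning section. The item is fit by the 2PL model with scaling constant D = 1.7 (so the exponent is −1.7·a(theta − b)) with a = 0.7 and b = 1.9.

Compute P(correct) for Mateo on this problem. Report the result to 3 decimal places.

0.355

P(theta) = 1 / (1 + exp(−D·a(theta − b)))
Exponent: 1.7 × 0.7 × (1.4 − 1.9) = -0.5950
1/(1 + e^{0.5950}) = 0.3555
P = 0.3555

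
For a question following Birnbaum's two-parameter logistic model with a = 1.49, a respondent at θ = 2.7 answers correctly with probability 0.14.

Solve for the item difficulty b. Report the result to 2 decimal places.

3.92

P(θ) = 1 / (1 + exp(−a(θ − b)))
logit(0.14) = ln(0.14/0.86) = -1.8153
b = θ − logit/(a) = 2.7 − (-1.8153)/1.4900 = 3.9183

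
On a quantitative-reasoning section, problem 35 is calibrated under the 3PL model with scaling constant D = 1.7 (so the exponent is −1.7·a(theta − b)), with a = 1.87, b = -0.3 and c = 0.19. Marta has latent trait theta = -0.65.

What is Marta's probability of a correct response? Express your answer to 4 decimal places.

P(theta) = c + (1 − c) · 1 / (1 + exp(−D·a(theta − b)))
Exponent: 1.7 × 1.87 × (-0.65 − (-0.3)) = -1.1127
1/(1 + e^{1.1127}) = 0.2474
P = 0.19 + 0.81 × 0.2474 = 0.3904

0.3904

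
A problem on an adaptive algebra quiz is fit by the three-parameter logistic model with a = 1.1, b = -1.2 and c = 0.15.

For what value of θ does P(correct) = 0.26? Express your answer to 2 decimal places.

-2.93

P(θ) = c + (1 − c) · 1 / (1 + exp(−a(θ − b)))
Remove guessing floor: (0.26 − 0.15)/(1 − 0.15) = 0.1294
logit = ln(0.1294/0.8706) = -1.9062
θ = b + logit/(a) = -1.2 + (-1.9062)/1.1000 = -2.9329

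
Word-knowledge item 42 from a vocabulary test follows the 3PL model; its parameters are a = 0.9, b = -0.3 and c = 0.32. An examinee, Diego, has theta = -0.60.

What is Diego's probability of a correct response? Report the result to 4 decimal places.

P(theta) = c + (1 − c) · 1 / (1 + exp(−a(theta − b)))
Exponent: 0.9 × (-0.60 − (-0.3)) = -0.2700
1/(1 + e^{0.2700}) = 0.4329
P = 0.32 + 0.68 × 0.4329 = 0.6144

0.6144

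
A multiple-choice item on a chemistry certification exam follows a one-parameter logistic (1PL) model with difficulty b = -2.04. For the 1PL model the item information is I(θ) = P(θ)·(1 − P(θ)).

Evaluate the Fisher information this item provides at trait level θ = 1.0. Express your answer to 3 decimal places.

P = 1/(1+e^{-3.0400}) = 0.9543
P(1−P) = 0.9543 × 0.0457 = 0.0436
I = P(1−P) = 0.04357

0.044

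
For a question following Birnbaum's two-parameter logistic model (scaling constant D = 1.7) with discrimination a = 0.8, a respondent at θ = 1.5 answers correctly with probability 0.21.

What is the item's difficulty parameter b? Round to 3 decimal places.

2.474

P(θ) = 1 / (1 + exp(−D·a(θ − b)))
logit(0.21) = ln(0.21/0.79) = -1.3249
b = θ − logit/(1.7·a) = 1.5 − (-1.3249)/1.3600 = 2.4742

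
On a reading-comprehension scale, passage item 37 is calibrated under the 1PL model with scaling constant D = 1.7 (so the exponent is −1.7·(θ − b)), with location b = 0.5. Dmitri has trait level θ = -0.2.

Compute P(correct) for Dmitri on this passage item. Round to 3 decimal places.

0.233

P(θ) = 1 / (1 + exp(−D·(θ − b)))
Exponent: 1.7 × (-0.2 − 0.5) = -1.1900
1/(1 + e^{1.1900}) = 0.2333
P = 0.2333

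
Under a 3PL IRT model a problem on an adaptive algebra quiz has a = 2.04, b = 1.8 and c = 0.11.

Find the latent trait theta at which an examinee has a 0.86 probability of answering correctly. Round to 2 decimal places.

P(theta) = c + (1 − c) · 1 / (1 + exp(−a(theta − b)))
Remove guessing floor: (0.86 − 0.11)/(1 − 0.11) = 0.8427
logit = ln(0.8427/0.1573) = 1.6784
theta = b + logit/(a) = 1.8 + 1.6784/2.0400 = 2.6228

2.62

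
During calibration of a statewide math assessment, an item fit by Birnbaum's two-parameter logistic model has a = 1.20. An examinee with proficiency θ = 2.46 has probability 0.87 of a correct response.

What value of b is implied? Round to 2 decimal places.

0.88

P(θ) = 1 / (1 + exp(−a(θ − b)))
logit(0.87) = ln(0.87/0.13) = 1.9010
b = θ − logit/(a) = 2.46 − 1.9010/1.2000 = 0.8759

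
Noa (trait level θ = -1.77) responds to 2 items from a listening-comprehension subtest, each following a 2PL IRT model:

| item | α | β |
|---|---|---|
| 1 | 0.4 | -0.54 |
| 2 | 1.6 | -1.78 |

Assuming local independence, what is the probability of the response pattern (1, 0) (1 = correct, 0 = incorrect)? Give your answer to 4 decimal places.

P(θ) = 1 / (1 + exp(−α(θ − β)))
P_1 = 1/(1+e^{0.4920}) = 0.3794
P_2 = 1/(1+e^{-0.0160}) = 0.5040
L = P_1 × (1−P_2) = 0.3794 × 0.4960 = 0.18819

0.1882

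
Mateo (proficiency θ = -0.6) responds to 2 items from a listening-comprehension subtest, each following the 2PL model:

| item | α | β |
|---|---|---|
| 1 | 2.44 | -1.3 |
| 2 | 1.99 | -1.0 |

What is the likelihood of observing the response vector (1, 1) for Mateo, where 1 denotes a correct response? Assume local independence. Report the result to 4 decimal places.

0.5834

P(θ) = 1 / (1 + exp(−α(θ − β)))
P_1 = 1/(1+e^{-1.7080}) = 0.8466
P_2 = 1/(1+e^{-0.7960}) = 0.6891
L = P_1 × P_2 = 0.8466 × 0.6891 = 0.58339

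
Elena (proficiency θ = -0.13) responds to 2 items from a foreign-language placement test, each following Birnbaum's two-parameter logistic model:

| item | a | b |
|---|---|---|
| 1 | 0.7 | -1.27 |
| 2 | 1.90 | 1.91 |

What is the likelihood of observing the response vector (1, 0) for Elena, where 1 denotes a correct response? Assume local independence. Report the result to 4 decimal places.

0.6755

P(θ) = 1 / (1 + exp(−a(θ − b)))
P_1 = 1/(1+e^{-0.7980}) = 0.6895
P_2 = 1/(1+e^{3.8760}) = 0.0203
L = P_1 × (1−P_2) = 0.6895 × 0.9797 = 0.67554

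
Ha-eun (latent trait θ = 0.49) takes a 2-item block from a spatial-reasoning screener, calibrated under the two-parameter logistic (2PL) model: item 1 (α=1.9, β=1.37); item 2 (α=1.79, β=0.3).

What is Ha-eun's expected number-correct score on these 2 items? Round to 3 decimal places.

0.742

P(θ) = 1 / (1 + exp(−α(θ − β)))
P_1 = 1/(1+e^{1.6720}) = 0.1582
P_2 = 1/(1+e^{-0.3401}) = 0.5842
E[score] = 0.1582 + 0.5842 = 0.7424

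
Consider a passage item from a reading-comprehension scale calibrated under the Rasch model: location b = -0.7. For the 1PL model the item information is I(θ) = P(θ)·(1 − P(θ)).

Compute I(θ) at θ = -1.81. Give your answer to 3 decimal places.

0.186

P = 1/(1+e^{1.1100}) = 0.2479
P(1−P) = 0.2479 × 0.7521 = 0.1864
I = P(1−P) = 0.18643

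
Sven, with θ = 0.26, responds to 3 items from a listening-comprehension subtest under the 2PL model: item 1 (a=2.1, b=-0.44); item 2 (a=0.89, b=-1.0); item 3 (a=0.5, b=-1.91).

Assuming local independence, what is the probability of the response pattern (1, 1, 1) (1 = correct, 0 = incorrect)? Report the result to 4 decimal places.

P(θ) = 1 / (1 + exp(−a(θ − b)))
P_1 = 1/(1+e^{-1.4700}) = 0.8131
P_2 = 1/(1+e^{-1.1214}) = 0.7542
P_3 = 1/(1+e^{-1.0850}) = 0.7474
L = P_1 × P_2 × P_3 = 0.8131 × 0.7542 × 0.7474 = 0.45836

0.4584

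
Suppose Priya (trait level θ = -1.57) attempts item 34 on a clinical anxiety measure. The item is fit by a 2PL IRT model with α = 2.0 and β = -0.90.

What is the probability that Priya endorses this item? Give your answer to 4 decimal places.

0.2075

P(θ) = 1 / (1 + exp(−α(θ − β)))
Exponent: 2.0 × (-1.57 − (-0.90)) = -1.3400
1/(1 + e^{1.3400}) = 0.2075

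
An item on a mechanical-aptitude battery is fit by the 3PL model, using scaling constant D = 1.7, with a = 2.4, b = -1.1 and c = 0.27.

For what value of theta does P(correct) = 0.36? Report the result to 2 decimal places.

-1.58

P(theta) = c + (1 − c) · 1 / (1 + exp(−D·a(theta − b)))
Remove guessing floor: (0.36 − 0.27)/(1 − 0.27) = 0.1233
logit = ln(0.1233/0.8767) = -1.9617
theta = b + logit/(1.7·a) = -1.1 + (-1.9617)/4.0800 = -1.5808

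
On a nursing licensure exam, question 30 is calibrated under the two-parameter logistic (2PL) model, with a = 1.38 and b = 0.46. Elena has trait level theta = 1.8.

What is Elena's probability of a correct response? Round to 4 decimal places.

P(theta) = 1 / (1 + exp(−a(theta − b)))
Exponent: 1.38 × (1.8 − 0.46) = 1.8492
1/(1 + e^{-1.8492}) = 0.8640

0.8640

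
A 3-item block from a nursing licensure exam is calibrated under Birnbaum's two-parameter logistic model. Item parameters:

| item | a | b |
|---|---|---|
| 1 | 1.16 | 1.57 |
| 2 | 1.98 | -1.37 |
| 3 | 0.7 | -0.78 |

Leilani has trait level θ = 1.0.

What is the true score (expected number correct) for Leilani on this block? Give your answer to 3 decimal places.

2.108

P(θ) = 1 / (1 + exp(−a(θ − b)))
P_1 = 1/(1+e^{0.6612}) = 0.3405
P_2 = 1/(1+e^{-4.6926}) = 0.9909
P_3 = 1/(1+e^{-1.2460}) = 0.7766
E[score] = 0.3405 + 0.9909 + 0.7766 = 2.1080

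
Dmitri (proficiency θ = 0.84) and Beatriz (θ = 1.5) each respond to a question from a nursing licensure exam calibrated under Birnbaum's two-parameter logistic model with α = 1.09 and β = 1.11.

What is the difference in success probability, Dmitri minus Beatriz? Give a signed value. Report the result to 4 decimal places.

P(θ) = 1 / (1 + exp(−α(θ − β)))
P(Dmitri) = 0.4270  [exponent -0.2943]
P(Beatriz) = 0.6047  [exponent 0.4251]
Difference = 0.4270 − 0.6047 = -0.1778

-0.1778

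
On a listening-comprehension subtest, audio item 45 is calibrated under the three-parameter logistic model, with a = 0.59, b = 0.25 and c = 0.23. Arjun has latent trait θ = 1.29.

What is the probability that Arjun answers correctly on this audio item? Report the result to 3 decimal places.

P(θ) = c + (1 − c) · 1 / (1 + exp(−a(θ − b)))
Exponent: 0.59 × (1.29 − 0.25) = 0.6136
1/(1 + e^{-0.6136}) = 0.6488
P = 0.23 + 0.77 × 0.6488 = 0.7295

0.730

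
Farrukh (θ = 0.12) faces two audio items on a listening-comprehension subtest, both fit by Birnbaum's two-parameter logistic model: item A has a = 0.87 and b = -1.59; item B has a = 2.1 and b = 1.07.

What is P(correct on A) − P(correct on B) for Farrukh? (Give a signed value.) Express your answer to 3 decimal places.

0.696

P(θ) = 1 / (1 + exp(−a(θ − b)))
P_A = 0.8157
P_B = 0.1197
P_A − P_B = 0.6960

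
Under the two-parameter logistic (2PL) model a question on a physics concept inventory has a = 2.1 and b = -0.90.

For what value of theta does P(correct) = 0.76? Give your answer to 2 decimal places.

P(theta) = 1 / (1 + exp(−a(theta − b)))
logit = ln(0.7600/0.2400) = 1.1527
theta = b + logit/(a) = -0.90 + 1.1527/2.1000 = -0.3511

-0.35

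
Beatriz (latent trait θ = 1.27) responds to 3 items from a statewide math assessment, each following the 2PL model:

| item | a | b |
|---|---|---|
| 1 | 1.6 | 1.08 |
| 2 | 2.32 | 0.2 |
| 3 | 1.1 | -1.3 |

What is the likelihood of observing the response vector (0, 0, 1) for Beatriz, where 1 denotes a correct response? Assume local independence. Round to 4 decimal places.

P(θ) = 1 / (1 + exp(−a(θ − b)))
P_1 = 1/(1+e^{-0.3040}) = 0.5754
P_2 = 1/(1+e^{-2.4824}) = 0.9229
P_3 = 1/(1+e^{-2.8270}) = 0.9441
L = (1−P_1) × (1−P_2) × P_3 = 0.4246 × 0.0771 × 0.9441 = 0.03091

0.0309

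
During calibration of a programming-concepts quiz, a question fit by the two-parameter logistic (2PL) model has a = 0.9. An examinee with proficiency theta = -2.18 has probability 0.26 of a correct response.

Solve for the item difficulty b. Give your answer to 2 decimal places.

P(theta) = 1 / (1 + exp(−a(theta − b)))
logit(0.26) = ln(0.26/0.74) = -1.0460
b = theta − logit/(a) = -2.18 − (-1.0460)/0.9000 = -1.0178

-1.02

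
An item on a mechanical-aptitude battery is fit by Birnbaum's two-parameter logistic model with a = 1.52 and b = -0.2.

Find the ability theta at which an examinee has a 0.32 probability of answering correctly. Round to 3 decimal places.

-0.696

P(theta) = 1 / (1 + exp(−a(theta − b)))
logit = ln(0.3200/0.6800) = -0.7538
theta = b + logit/(a) = -0.2 + (-0.7538)/1.5200 = -0.6959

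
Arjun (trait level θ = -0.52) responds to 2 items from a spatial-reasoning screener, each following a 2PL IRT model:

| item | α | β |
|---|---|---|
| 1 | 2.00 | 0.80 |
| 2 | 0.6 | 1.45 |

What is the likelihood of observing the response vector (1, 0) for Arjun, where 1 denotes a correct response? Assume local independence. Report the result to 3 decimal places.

0.051

P(θ) = 1 / (1 + exp(−α(θ − β)))
P_1 = 1/(1+e^{2.6400}) = 0.0666
P_2 = 1/(1+e^{1.1820}) = 0.2347
L = P_1 × (1−P_2) = 0.0666 × 0.7653 = 0.05098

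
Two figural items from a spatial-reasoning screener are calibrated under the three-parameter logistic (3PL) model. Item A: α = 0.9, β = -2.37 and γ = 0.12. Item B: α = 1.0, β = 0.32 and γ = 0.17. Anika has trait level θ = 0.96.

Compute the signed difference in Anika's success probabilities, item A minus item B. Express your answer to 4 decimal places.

0.2447

P(θ) = γ + (1 − γ) · 1 / (1 + exp(−α(θ − β)))
P_A = 0.9581
P_B = 0.7134
P_A − P_B = 0.2447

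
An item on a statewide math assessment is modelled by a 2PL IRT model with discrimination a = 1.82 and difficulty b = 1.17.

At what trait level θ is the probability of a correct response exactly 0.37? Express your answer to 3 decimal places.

0.878

P(θ) = 1 / (1 + exp(−a(θ − b)))
logit = ln(0.3700/0.6300) = -0.5322
θ = b + logit/(a) = 1.17 + (-0.5322)/1.8200 = 0.8776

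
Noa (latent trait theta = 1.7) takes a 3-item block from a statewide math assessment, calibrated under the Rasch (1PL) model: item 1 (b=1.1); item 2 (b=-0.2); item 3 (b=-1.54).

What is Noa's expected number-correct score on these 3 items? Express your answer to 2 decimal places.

2.48

P(theta) = 1 / (1 + exp(−(theta − b)))
P_1 = 1/(1+e^{-0.6000}) = 0.6457
P_2 = 1/(1+e^{-1.9000}) = 0.8699
P_3 = 1/(1+e^{-3.2400}) = 0.9623
E[score] = 0.6457 + 0.8699 + 0.9623 = 2.4779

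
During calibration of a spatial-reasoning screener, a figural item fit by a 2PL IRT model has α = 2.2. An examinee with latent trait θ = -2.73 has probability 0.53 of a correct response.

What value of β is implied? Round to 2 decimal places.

-2.78

P(θ) = 1 / (1 + exp(−α(θ − β)))
logit(0.53) = ln(0.53/0.47) = 0.1201
β = θ − logit/(α) = -2.73 − 0.1201/2.2000 = -2.7846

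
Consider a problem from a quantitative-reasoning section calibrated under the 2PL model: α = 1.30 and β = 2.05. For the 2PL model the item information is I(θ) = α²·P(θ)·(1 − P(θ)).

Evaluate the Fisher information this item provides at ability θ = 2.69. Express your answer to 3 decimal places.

0.357

P = 1/(1+e^{-0.8320}) = 0.6968
P(1−P) = 0.6968 × 0.3032 = 0.2113
I = α² × P(1−P) = 1.30² × 0.2113 = 0.35706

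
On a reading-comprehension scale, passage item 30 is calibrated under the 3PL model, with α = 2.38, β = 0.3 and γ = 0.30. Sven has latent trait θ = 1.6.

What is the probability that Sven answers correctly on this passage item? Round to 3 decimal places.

0.970

P(θ) = γ + (1 − γ) · 1 / (1 + exp(−α(θ − β)))
Exponent: 2.38 × (1.6 − 0.3) = 3.0940
1/(1 + e^{-3.0940}) = 0.9566
P = 0.30 + 0.70 × 0.9566 = 0.9697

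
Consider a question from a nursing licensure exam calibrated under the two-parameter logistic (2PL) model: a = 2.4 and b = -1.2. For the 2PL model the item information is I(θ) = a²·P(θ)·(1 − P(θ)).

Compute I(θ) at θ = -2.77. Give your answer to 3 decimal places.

P = 1/(1+e^{3.7680}) = 0.0226
P(1−P) = 0.0226 × 0.9774 = 0.0221
I = a² × P(1−P) = 2.4² × 0.0221 = 0.12711

0.127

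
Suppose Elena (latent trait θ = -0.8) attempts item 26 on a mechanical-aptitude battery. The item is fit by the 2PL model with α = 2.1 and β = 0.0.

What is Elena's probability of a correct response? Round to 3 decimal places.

P(θ) = 1 / (1 + exp(−α(θ − β)))
Exponent: 2.1 × (-0.8 − 0.0) = -1.6800
1/(1 + e^{1.6800}) = 0.1571

0.157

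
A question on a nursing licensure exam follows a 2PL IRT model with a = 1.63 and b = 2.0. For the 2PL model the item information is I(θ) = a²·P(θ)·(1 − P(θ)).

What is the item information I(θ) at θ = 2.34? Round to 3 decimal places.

P = 1/(1+e^{-0.5542}) = 0.6351
P(1−P) = 0.6351 × 0.3649 = 0.2317
I = a² × P(1−P) = 1.63² × 0.2317 = 0.61572

0.616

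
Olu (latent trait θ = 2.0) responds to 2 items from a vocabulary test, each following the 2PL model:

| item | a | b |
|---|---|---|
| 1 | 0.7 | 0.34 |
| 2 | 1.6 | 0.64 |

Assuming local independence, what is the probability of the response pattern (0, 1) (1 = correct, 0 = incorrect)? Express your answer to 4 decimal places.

0.2140

P(θ) = 1 / (1 + exp(−a(θ − b)))
P_1 = 1/(1+e^{-1.1620}) = 0.7617
P_2 = 1/(1+e^{-2.1760}) = 0.8981
L = (1−P_1) × P_2 = 0.2383 × 0.8981 = 0.21401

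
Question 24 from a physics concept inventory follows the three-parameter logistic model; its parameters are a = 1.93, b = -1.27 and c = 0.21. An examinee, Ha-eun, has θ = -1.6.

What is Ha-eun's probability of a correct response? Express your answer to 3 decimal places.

0.483

P(θ) = c + (1 − c) · 1 / (1 + exp(−a(θ − b)))
Exponent: 1.93 × (-1.6 − (-1.27)) = -0.6369
1/(1 + e^{0.6369}) = 0.3459
P = 0.21 + 0.79 × 0.3459 = 0.4833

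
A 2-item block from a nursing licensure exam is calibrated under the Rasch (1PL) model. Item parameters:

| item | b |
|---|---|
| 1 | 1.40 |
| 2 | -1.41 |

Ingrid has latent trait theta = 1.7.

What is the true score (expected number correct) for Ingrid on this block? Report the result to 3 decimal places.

P(theta) = 1 / (1 + exp(−(theta − b)))
P_1 = 1/(1+e^{-0.3000}) = 0.5744
P_2 = 1/(1+e^{-3.1100}) = 0.9573
E[score] = 0.5744 + 0.9573 = 1.5317

1.532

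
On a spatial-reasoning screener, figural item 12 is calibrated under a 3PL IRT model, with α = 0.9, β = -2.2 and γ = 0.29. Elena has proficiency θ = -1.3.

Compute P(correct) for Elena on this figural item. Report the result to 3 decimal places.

0.781

P(θ) = γ + (1 − γ) · 1 / (1 + exp(−α(θ − β)))
Exponent: 0.9 × (-1.3 − (-2.2)) = 0.8100
1/(1 + e^{-0.8100}) = 0.6921
P = 0.29 + 0.71 × 0.6921 = 0.7814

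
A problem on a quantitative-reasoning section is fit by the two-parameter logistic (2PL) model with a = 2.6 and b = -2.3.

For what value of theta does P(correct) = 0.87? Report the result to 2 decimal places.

-1.57

P(theta) = 1 / (1 + exp(−a(theta − b)))
logit = ln(0.8700/0.1300) = 1.9010
theta = b + logit/(a) = -2.3 + 1.9010/2.6000 = -1.5689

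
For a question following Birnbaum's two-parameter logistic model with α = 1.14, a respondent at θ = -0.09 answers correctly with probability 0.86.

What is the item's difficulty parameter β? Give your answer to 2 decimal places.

-1.68

P(θ) = 1 / (1 + exp(−α(θ − β)))
logit(0.86) = ln(0.86/0.14) = 1.8153
β = θ − logit/(α) = -0.09 − 1.8153/1.1400 = -1.6824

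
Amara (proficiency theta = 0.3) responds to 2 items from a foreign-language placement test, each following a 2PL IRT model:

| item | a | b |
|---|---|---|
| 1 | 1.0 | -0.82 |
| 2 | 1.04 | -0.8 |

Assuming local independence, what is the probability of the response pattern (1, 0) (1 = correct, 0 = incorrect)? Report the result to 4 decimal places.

0.1822

P(theta) = 1 / (1 + exp(−a(theta − b)))
P_1 = 1/(1+e^{-1.1200}) = 0.7540
P_2 = 1/(1+e^{-1.1440}) = 0.7584
L = P_1 × (1−P_2) = 0.7540 × 0.2416 = 0.18215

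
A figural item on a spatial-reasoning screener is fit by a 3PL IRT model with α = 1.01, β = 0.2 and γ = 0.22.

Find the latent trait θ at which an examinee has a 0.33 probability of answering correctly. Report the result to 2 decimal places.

P(θ) = γ + (1 − γ) · 1 / (1 + exp(−α(θ − β)))
Remove guessing floor: (0.33 − 0.22)/(1 − 0.22) = 0.1410
logit = ln(0.1410/0.8590) = -1.8068
θ = β + logit/(α) = 0.2 + (-1.8068)/1.0100 = -1.5889

-1.59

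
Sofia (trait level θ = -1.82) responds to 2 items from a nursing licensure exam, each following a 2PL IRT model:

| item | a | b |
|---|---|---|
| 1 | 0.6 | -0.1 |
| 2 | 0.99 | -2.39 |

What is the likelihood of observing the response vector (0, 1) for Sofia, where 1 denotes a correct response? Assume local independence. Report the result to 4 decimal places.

P(θ) = 1 / (1 + exp(−a(θ − b)))
P_1 = 1/(1+e^{1.0320}) = 0.2627
P_2 = 1/(1+e^{-0.5643}) = 0.6374
L = (1−P_1) × P_2 = 0.7373 × 0.6374 = 0.46999

0.4700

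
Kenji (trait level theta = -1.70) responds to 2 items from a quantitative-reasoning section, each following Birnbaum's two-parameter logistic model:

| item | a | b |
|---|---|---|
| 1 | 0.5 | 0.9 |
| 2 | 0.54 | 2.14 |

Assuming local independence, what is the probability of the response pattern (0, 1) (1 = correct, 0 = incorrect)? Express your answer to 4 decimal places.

0.0878

P(theta) = 1 / (1 + exp(−a(theta − b)))
P_1 = 1/(1+e^{1.3000}) = 0.2142
P_2 = 1/(1+e^{2.0736}) = 0.1117
L = (1−P_1) × P_2 = 0.7858 × 0.1117 = 0.08777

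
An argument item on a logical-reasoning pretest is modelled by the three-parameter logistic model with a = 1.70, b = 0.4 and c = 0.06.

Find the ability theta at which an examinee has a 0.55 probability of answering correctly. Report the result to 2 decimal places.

P(theta) = c + (1 − c) · 1 / (1 + exp(−a(theta − b)))
Remove guessing floor: (0.55 − 0.06)/(1 − 0.06) = 0.5213
logit = ln(0.5213/0.4787) = 0.0852
theta = b + logit/(a) = 0.4 + 0.0852/1.7000 = 0.4501

0.45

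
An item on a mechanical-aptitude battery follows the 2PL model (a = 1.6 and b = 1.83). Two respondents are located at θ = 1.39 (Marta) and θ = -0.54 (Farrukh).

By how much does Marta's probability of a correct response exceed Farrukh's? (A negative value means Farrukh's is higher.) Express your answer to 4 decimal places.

0.3089

P(θ) = 1 / (1 + exp(−a(θ − b)))
P(Marta) = 0.3309  [exponent -0.7040]
P(Farrukh) = 0.0221  [exponent -3.7920]
Difference = 0.3309 − 0.0221 = 0.3089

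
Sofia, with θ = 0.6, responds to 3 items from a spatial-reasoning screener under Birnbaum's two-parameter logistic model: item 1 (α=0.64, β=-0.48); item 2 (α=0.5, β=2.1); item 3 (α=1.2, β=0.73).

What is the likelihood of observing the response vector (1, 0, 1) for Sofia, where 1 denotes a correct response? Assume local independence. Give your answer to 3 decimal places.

P(θ) = 1 / (1 + exp(−α(θ − β)))
P_1 = 1/(1+e^{-0.6912}) = 0.6662
P_2 = 1/(1+e^{0.7500}) = 0.3208
P_3 = 1/(1+e^{0.1560}) = 0.4611
L = P_1 × (1−P_2) × P_3 = 0.6662 × 0.6792 × 0.4611 = 0.20863

0.209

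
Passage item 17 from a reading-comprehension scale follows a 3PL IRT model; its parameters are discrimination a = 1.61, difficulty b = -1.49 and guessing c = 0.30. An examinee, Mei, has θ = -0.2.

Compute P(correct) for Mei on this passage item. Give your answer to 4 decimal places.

0.9220

P(θ) = c + (1 − c) · 1 / (1 + exp(−a(θ − b)))
Exponent: 1.61 × (-0.2 − (-1.49)) = 2.0769
1/(1 + e^{-2.0769}) = 0.8886
P = 0.30 + 0.70 × 0.8886 = 0.9220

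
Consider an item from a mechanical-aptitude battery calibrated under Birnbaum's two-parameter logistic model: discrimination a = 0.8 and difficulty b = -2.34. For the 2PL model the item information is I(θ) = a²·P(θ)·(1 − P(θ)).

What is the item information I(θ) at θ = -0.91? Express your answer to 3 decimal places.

P = 1/(1+e^{-1.1440}) = 0.7584
P(1−P) = 0.7584 × 0.2416 = 0.1832
I = a² × P(1−P) = 0.8² × 0.1832 = 0.11726

0.117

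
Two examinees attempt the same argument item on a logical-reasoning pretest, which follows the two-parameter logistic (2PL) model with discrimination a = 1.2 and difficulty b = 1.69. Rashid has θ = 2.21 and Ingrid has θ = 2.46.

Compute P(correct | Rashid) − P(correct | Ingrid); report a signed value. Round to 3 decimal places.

-0.065

P(θ) = 1 / (1 + exp(−a(θ − b)))
P(Rashid) = 0.6511  [exponent 0.6240]
P(Ingrid) = 0.7159  [exponent 0.9240]
Difference = 0.6511 − 0.7159 = -0.0647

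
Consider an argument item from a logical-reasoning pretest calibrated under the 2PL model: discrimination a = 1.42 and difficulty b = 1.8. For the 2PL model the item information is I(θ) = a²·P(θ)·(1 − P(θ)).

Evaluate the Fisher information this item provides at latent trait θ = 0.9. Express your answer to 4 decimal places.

P = 1/(1+e^{1.2780}) = 0.2179
P(1−P) = 0.2179 × 0.7821 = 0.1704
I = a² × P(1−P) = 1.42² × 0.1704 = 0.34362

0.3436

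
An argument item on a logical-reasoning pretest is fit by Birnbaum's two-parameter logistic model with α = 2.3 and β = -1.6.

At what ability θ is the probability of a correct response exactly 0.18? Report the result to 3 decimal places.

-2.259

P(θ) = 1 / (1 + exp(−α(θ − β)))
logit = ln(0.1800/0.8200) = -1.5163
θ = β + logit/(α) = -1.6 + (-1.5163)/2.3000 = -2.2593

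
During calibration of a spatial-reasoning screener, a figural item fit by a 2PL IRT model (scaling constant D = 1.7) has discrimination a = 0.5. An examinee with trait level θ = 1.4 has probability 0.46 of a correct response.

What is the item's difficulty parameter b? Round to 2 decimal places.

1.59

P(θ) = 1 / (1 + exp(−D·a(θ − b)))
logit(0.46) = ln(0.46/0.54) = -0.1603
b = θ − logit/(1.7·a) = 1.4 − (-0.1603)/0.8500 = 1.5886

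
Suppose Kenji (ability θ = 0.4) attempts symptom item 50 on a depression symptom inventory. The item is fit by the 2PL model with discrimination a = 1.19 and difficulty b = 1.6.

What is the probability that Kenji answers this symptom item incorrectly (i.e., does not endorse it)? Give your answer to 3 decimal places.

0.807

P(θ) = 1 / (1 + exp(−a(θ − b)))
Exponent: 1.19 × (0.4 − 1.6) = -1.4280
1/(1 + e^{1.4280}) = 0.1934
P(incorrect) = 1 − 0.1934 = 0.8066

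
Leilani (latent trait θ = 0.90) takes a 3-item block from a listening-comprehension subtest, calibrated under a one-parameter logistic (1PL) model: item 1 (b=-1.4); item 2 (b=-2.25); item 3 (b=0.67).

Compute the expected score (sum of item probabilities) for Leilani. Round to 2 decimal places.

P(θ) = 1 / (1 + exp(−(θ − b)))
P_1 = 1/(1+e^{-2.3000}) = 0.9089
P_2 = 1/(1+e^{-3.1500}) = 0.9589
P_3 = 1/(1+e^{-0.2300}) = 0.5572
E[score] = 0.9089 + 0.9589 + 0.5572 = 2.4250

2.43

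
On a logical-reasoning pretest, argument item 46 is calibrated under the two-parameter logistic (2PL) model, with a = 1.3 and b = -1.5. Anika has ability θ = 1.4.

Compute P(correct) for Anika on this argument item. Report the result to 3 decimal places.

P(θ) = 1 / (1 + exp(−a(θ − b)))
Exponent: 1.3 × (1.4 − (-1.5)) = 3.7700
1/(1 + e^{-3.7700}) = 0.9775

0.977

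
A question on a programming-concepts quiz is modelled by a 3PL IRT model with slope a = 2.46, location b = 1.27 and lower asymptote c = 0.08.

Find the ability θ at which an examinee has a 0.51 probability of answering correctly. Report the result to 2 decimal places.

P(θ) = c + (1 − c) · 1 / (1 + exp(−a(θ − b)))
Remove guessing floor: (0.51 − 0.08)/(1 − 0.08) = 0.4674
logit = ln(0.4674/0.5326) = -0.1306
θ = b + logit/(a) = 1.27 + (-0.1306)/2.4600 = 1.2169

1.22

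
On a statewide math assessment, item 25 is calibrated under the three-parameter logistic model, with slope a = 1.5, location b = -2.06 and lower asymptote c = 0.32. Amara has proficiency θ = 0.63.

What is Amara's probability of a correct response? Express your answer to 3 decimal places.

P(θ) = c + (1 − c) · 1 / (1 + exp(−a(θ − b)))
Exponent: 1.5 × (0.63 − (-2.06)) = 4.0350
1/(1 + e^{-4.0350}) = 0.9826
P = 0.32 + 0.68 × 0.9826 = 0.9882

0.988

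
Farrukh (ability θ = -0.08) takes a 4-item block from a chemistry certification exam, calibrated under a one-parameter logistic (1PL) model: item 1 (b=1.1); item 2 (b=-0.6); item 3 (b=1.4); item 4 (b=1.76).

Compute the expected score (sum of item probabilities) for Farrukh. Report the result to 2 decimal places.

P(θ) = 1 / (1 + exp(−(θ − b)))
P_1 = 1/(1+e^{1.1800}) = 0.2351
P_2 = 1/(1+e^{-0.5200}) = 0.6271
P_3 = 1/(1+e^{1.4800}) = 0.1854
P_4 = 1/(1+e^{1.8400}) = 0.1371
E[score] = 0.2351 + 0.6271 + 0.1854 + 0.1371 = 1.1847

1.18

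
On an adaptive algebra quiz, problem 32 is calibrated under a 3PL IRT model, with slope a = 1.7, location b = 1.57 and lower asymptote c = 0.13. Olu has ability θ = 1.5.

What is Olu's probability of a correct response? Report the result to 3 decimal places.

0.539

P(θ) = c + (1 − c) · 1 / (1 + exp(−a(θ − b)))
Exponent: 1.7 × (1.5 − 1.57) = -0.1190
1/(1 + e^{0.1190}) = 0.4703
P = 0.13 + 0.87 × 0.4703 = 0.5391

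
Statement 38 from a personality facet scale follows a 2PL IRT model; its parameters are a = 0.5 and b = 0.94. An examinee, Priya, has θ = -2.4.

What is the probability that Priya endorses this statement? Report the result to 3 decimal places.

P(θ) = 1 / (1 + exp(−a(θ − b)))
Exponent: 0.5 × (-2.4 − 0.94) = -1.6700
1/(1 + e^{1.6700}) = 0.1584

0.158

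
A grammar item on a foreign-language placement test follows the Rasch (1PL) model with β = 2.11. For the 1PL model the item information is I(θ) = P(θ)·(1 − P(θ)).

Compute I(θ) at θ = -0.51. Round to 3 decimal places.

P = 1/(1+e^{2.6200}) = 0.0679
P(1−P) = 0.0679 × 0.9321 = 0.0633
I = P(1−P) = 0.06326

0.063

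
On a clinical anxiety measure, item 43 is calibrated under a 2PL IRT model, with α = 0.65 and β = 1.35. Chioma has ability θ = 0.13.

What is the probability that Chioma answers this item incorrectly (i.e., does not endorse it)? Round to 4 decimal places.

0.6885

P(θ) = 1 / (1 + exp(−α(θ − β)))
Exponent: 0.65 × (0.13 − 1.35) = -0.7930
1/(1 + e^{0.7930}) = 0.3115
P(incorrect) = 1 − 0.3115 = 0.6885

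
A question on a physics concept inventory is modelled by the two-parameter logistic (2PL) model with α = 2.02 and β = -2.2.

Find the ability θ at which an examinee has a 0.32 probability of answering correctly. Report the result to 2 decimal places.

P(θ) = 1 / (1 + exp(−α(θ − β)))
logit = ln(0.3200/0.6800) = -0.7538
θ = β + logit/(α) = -2.2 + (-0.7538)/2.0200 = -2.5732

-2.57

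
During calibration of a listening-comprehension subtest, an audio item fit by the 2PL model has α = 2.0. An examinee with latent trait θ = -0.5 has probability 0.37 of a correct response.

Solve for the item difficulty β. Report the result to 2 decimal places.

P(θ) = 1 / (1 + exp(−α(θ − β)))
logit(0.37) = ln(0.37/0.63) = -0.5322
β = θ − logit/(α) = -0.5 − (-0.5322)/2.0000 = -0.2339

-0.23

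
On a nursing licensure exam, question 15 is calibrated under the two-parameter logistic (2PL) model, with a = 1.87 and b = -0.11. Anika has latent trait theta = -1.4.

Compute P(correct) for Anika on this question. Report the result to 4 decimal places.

P(theta) = 1 / (1 + exp(−a(theta − b)))
Exponent: 1.87 × (-1.4 − (-0.11)) = -2.4123
1/(1 + e^{2.4123}) = 0.0822

0.0822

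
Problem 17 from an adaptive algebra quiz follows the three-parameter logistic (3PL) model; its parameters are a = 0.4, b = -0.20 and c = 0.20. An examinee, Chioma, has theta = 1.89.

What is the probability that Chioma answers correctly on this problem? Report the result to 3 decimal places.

0.758

P(theta) = c + (1 − c) · 1 / (1 + exp(−a(theta − b)))
Exponent: 0.4 × (1.89 − (-0.20)) = 0.8360
1/(1 + e^{-0.8360}) = 0.6976
P = 0.20 + 0.80 × 0.6976 = 0.7581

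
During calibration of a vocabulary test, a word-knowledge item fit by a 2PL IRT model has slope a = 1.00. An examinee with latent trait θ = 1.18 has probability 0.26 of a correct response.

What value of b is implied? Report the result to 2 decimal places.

2.23

P(θ) = 1 / (1 + exp(−a(θ − b)))
logit(0.26) = ln(0.26/0.74) = -1.0460
b = θ − logit/(a) = 1.18 − (-1.0460)/1.0000 = 2.2260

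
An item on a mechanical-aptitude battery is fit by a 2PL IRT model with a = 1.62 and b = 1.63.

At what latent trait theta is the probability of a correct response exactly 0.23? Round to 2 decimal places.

P(theta) = 1 / (1 + exp(−a(theta − b)))
logit = ln(0.2300/0.7700) = -1.2083
theta = b + logit/(a) = 1.63 + (-1.2083)/1.6200 = 0.8841

0.88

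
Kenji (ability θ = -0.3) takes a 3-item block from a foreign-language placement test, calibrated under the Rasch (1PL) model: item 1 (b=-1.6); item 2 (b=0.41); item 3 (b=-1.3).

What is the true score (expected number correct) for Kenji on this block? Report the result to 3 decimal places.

P(θ) = 1 / (1 + exp(−(θ − b)))
P_1 = 1/(1+e^{-1.3000}) = 0.7858
P_2 = 1/(1+e^{0.7100}) = 0.3296
P_3 = 1/(1+e^{-1.0000}) = 0.7311
E[score] = 0.7858 + 0.3296 + 0.7311 = 1.8465

1.846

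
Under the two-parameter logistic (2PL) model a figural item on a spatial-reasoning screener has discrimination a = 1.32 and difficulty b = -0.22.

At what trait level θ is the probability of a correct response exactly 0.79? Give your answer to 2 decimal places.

P(θ) = 1 / (1 + exp(−a(θ − b)))
logit = ln(0.7900/0.2100) = 1.3249
θ = b + logit/(a) = -0.22 + 1.3249/1.3200 = 0.7837

0.78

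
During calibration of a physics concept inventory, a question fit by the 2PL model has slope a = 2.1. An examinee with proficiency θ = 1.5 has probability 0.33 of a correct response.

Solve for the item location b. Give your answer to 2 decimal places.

P(θ) = 1 / (1 + exp(−a(θ − b)))
logit(0.33) = ln(0.33/0.67) = -0.7082
b = θ − logit/(a) = 1.5 − (-0.7082)/2.1000 = 1.8372

1.84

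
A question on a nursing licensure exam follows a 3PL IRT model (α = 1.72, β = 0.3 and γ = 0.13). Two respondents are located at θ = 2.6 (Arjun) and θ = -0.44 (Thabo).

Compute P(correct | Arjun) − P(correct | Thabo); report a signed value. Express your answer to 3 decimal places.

0.663

P(θ) = γ + (1 − γ) · 1 / (1 + exp(−α(θ − β)))
P(Arjun) = 0.9837  [exponent 3.9560]
P(Thabo) = 0.3203  [exponent -1.2728]
Difference = 0.9837 − 0.3203 = 0.6633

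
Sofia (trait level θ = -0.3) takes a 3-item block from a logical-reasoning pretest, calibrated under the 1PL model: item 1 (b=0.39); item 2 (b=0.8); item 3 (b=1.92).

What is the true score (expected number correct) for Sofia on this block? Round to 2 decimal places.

P(θ) = 1 / (1 + exp(−(θ − b)))
P_1 = 1/(1+e^{0.6900}) = 0.3340
P_2 = 1/(1+e^{1.1000}) = 0.2497
P_3 = 1/(1+e^{2.2200}) = 0.0980
E[score] = 0.3340 + 0.2497 + 0.0980 = 0.6817

0.68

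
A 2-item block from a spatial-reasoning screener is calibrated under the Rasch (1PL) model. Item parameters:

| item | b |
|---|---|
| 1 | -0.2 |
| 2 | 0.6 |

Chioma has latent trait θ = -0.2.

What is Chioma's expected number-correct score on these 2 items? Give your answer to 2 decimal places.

0.81

P(θ) = 1 / (1 + exp(−(θ − b)))
P_1 = 1/(1+e^{0.0000}) = 0.5000
P_2 = 1/(1+e^{0.8000}) = 0.3100
E[score] = 0.5000 + 0.3100 = 0.8100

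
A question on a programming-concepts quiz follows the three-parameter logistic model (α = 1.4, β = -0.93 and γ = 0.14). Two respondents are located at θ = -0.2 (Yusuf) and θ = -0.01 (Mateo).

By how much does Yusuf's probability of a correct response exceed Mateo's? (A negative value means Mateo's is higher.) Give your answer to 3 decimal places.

-0.042

P(θ) = γ + (1 − γ) · 1 / (1 + exp(−α(θ − β)))
P(Yusuf) = 0.7724  [exponent 1.0220]
P(Mateo) = 0.8141  [exponent 1.2880]
Difference = 0.7724 − 0.8141 = -0.0417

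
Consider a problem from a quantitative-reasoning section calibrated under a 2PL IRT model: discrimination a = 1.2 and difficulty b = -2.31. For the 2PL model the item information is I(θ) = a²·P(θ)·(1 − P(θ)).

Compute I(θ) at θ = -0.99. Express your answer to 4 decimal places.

P = 1/(1+e^{-1.5840}) = 0.8298
P(1−P) = 0.8298 × 0.1702 = 0.1413
I = a² × P(1−P) = 1.2² × 0.1413 = 0.20340

0.2034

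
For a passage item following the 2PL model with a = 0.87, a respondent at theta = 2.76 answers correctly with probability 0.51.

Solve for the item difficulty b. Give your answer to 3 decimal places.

2.714

P(theta) = 1 / (1 + exp(−a(theta − b)))
logit(0.51) = ln(0.51/0.49) = 0.0400
b = theta − logit/(a) = 2.76 − 0.0400/0.8700 = 2.7140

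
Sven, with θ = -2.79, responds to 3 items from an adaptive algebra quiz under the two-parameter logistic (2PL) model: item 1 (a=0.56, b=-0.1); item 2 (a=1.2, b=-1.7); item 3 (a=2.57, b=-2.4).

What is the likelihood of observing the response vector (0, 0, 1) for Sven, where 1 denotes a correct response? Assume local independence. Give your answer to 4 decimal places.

0.1730

P(θ) = 1 / (1 + exp(−a(θ − b)))
P_1 = 1/(1+e^{1.5064}) = 0.1815
P_2 = 1/(1+e^{1.3080}) = 0.2128
P_3 = 1/(1+e^{1.0023}) = 0.2685
L = (1−P_1) × (1−P_2) × P_3 = 0.8185 × 0.7872 × 0.2685 = 0.17299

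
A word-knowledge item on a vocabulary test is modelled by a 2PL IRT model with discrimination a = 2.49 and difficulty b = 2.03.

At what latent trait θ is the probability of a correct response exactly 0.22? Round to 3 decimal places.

P(θ) = 1 / (1 + exp(−a(θ − b)))
logit = ln(0.2200/0.7800) = -1.2657
θ = b + logit/(a) = 2.03 + (-1.2657)/2.4900 = 1.5217

1.522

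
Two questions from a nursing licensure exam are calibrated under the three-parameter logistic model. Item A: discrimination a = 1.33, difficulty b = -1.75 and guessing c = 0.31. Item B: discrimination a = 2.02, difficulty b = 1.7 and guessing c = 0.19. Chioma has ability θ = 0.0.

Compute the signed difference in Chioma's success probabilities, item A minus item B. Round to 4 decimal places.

P(θ) = c + (1 − c) · 1 / (1 + exp(−a(θ − b)))
P_A = 0.9387
P_B = 0.2153
P_A − P_B = 0.7234

0.7234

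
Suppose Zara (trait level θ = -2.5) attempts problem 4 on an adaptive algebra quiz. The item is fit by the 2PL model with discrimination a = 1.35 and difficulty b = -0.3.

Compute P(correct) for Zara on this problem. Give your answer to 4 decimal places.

P(θ) = 1 / (1 + exp(−a(θ − b)))
Exponent: 1.35 × (-2.5 − (-0.3)) = -2.9700
1/(1 + e^{2.9700}) = 0.0488

0.0488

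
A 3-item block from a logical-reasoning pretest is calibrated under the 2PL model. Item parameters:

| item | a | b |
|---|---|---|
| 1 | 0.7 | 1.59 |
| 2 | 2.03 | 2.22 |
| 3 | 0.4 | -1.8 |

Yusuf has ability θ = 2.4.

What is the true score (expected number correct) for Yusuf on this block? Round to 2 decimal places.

P(θ) = 1 / (1 + exp(−a(θ − b)))
P_1 = 1/(1+e^{-0.5670}) = 0.6381
P_2 = 1/(1+e^{-0.3654}) = 0.5903
P_3 = 1/(1+e^{-1.6800}) = 0.8429
E[score] = 0.6381 + 0.5903 + 0.8429 = 2.0713

2.07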